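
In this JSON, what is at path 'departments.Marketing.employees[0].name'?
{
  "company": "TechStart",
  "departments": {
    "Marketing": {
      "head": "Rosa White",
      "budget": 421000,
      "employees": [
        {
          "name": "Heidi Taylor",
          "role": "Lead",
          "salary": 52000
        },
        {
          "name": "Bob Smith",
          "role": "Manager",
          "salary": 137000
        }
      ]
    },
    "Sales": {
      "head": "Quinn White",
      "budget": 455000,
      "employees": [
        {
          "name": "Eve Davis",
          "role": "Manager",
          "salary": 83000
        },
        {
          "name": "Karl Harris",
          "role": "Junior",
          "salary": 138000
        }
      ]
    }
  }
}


Path: departments.Marketing.employees[0].name

Navigate:
  -> departments
  -> Marketing
  -> employees[0].name = 'Heidi Taylor'

Heidi Taylor


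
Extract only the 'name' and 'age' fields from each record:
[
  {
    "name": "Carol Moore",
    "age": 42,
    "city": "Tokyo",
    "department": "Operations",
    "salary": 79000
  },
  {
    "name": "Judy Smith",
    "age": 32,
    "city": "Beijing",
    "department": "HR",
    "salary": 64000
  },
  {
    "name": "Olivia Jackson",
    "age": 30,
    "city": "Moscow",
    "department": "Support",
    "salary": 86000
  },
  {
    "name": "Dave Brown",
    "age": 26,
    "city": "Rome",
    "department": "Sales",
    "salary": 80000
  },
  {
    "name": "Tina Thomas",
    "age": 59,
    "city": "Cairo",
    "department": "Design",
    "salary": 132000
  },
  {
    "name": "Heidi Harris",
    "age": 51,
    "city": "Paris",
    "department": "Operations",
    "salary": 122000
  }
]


Original: 6 records with fields: name, age, city, department, salary
Keep: ['name', 'age']
Drop: ['city', 'department', 'salary']
Result: 6 records, 2 fields each

[
  {
    "name": "Carol Moore",
    "age": 42
  },
  {
    "name": "Judy Smith",
    "age": 32
  },
  {
    "name": "Olivia Jackson",
    "age": 30
  },
  {
    "name": "Dave Brown",
    "age": 26
  },
  {
    "name": "Tina Thomas",
    "age": 59
  },
  {
    "name": "Heidi Harris",
    "age": 51
  }
]


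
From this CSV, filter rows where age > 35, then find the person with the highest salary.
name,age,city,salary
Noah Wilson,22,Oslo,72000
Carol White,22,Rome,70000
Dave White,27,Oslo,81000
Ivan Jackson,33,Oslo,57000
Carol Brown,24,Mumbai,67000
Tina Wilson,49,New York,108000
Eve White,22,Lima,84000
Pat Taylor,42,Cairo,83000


Filter: age > 35
Sort by: salary (descending)

Filtered records (2):
  Tina Wilson, age 49, salary $108000
  Pat Taylor, age 42, salary $83000

Highest salary: Tina Wilson ($108000)

Tina Wilson


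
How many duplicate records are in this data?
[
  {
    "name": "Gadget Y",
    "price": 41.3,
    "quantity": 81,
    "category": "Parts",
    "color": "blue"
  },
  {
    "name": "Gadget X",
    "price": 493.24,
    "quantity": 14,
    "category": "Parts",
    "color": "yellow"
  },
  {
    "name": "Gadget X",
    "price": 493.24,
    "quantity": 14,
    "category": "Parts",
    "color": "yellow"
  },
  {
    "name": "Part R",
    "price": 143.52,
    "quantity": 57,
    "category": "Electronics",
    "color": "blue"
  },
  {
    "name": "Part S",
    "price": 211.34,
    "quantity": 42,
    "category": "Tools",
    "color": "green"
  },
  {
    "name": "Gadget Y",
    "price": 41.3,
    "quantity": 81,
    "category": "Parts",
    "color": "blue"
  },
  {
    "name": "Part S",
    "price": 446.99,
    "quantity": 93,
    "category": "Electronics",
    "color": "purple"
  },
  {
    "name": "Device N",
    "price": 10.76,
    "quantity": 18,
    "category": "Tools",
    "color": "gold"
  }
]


Checking 8 records for duplicates:

  Row 1: Gadget Y ($41.3, qty 81)
  Row 2: Gadget X ($493.24, qty 14)
  Row 3: Gadget X ($493.24, qty 14) <-- DUPLICATE
  Row 4: Part R ($143.52, qty 57)
  Row 5: Part S ($211.34, qty 42)
  Row 6: Gadget Y ($41.3, qty 81) <-- DUPLICATE
  Row 7: Part S ($446.99, qty 93)
  Row 8: Device N ($10.76, qty 18)

Duplicates found: 2
Unique records: 6

2 duplicates, 6 unique


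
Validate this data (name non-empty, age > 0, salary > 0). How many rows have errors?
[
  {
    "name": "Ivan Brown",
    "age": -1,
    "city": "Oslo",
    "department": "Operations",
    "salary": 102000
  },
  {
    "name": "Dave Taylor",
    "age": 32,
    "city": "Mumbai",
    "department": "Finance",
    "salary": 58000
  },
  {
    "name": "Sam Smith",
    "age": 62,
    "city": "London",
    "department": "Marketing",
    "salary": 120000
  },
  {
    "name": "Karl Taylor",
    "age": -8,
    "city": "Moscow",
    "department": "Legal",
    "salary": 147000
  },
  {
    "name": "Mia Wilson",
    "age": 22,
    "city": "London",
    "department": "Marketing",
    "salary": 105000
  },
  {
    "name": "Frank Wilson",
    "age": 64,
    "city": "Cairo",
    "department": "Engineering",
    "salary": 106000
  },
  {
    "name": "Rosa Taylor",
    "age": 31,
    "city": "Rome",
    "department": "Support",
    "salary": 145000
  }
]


Validating 7 records:
Rules: name non-empty, age > 0, salary > 0

  Row 1 (Ivan Brown): negative age: -1
  Row 2 (Dave Taylor): OK
  Row 3 (Sam Smith): OK
  Row 4 (Karl Taylor): negative age: -8
  Row 5 (Mia Wilson): OK
  Row 6 (Frank Wilson): OK
  Row 7 (Rosa Taylor): OK

Total errors: 2

2 errors


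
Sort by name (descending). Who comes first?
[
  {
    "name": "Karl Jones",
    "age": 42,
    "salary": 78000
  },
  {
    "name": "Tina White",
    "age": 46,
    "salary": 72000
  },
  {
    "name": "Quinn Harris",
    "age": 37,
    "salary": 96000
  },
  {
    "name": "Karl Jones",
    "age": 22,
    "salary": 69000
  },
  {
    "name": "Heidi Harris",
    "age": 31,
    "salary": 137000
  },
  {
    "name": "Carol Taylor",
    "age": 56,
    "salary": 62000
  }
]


Sort by: name (descending)

Sorted order:
  1. Tina White (name = Tina White)
  2. Quinn Harris (name = Quinn Harris)
  3. Karl Jones (name = Karl Jones)
  4. Karl Jones (name = Karl Jones)
  5. Heidi Harris (name = Heidi Harris)
  6. Carol Taylor (name = Carol Taylor)

First: Tina White

Tina White


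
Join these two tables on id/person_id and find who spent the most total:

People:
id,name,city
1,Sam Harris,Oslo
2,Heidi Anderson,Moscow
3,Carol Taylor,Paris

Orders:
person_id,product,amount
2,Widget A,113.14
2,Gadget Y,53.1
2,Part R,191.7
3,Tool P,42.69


Join on: people.id = orders.person_id

Joined rows:
  Heidi Anderson (Moscow) bought Widget A for $113.14
  Heidi Anderson (Moscow) bought Gadget Y for $53.1
  Heidi Anderson (Moscow) bought Part R for $191.7
  Carol Taylor (Paris) bought Tool P for $42.69

Total per person:
  Heidi Anderson: $357.94
  Carol Taylor: $42.69

Top spender: Heidi Anderson ($357.94)

Heidi Anderson ($357.94)


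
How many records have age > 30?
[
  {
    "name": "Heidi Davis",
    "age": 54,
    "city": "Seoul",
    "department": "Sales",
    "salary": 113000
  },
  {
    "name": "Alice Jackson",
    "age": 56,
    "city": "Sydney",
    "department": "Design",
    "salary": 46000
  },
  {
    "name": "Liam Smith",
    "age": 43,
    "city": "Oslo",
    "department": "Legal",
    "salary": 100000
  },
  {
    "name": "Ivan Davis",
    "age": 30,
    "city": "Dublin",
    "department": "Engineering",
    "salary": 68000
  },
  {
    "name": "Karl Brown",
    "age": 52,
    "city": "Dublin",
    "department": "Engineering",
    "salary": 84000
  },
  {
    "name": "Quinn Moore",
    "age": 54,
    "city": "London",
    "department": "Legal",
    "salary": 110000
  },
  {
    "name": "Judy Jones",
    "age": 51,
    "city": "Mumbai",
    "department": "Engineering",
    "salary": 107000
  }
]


Data: 7 records
Condition: age > 30

Checking each record:
  Heidi Davis: 54 MATCH
  Alice Jackson: 56 MATCH
  Liam Smith: 43 MATCH
  Ivan Davis: 30
  Karl Brown: 52 MATCH
  Quinn Moore: 54 MATCH
  Judy Jones: 51 MATCH

Count: 6

6


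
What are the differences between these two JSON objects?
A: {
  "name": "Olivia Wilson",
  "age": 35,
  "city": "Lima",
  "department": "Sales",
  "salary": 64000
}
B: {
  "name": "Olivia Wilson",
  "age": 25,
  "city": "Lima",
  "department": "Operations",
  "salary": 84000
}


Comparing each field (in key order):
  name: same
  age: DIFFERENT
  city: same
  department: DIFFERENT
  salary: DIFFERENT
Differences:
  age: 35 -> 25
  department: Sales -> Operations
  salary: 64000 -> 84000

3 field(s) changed

3 changes: age, department, salary


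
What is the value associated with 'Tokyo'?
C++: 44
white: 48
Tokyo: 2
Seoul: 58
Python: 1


Looking up key 'Tokyo'
Value: 2

2


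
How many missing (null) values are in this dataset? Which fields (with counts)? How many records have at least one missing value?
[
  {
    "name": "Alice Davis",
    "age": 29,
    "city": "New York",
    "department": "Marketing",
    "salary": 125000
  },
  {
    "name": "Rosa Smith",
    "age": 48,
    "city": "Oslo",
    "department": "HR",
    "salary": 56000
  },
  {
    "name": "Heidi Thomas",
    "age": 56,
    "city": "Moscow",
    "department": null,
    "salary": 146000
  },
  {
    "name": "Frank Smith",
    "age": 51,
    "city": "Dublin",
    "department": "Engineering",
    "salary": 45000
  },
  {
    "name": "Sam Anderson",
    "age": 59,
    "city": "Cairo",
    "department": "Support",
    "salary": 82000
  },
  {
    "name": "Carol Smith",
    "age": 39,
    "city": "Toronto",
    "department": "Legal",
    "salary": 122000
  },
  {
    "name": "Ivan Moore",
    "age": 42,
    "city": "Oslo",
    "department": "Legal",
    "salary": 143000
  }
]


Checking for missing (null) values in 7 records:

  Alice Davis: complete
  Rosa Smith: complete
  Heidi Thomas: department
  Frank Smith: complete
  Sam Anderson: complete
  Carol Smith: complete
  Ivan Moore: complete

Per field:
  name: 0 missing
  age: 0 missing
  city: 0 missing
  department: 1 missing
  salary: 0 missing

Total missing values: 1
Records with any missing: 1

1 missing values (department: 1); 1 incomplete records


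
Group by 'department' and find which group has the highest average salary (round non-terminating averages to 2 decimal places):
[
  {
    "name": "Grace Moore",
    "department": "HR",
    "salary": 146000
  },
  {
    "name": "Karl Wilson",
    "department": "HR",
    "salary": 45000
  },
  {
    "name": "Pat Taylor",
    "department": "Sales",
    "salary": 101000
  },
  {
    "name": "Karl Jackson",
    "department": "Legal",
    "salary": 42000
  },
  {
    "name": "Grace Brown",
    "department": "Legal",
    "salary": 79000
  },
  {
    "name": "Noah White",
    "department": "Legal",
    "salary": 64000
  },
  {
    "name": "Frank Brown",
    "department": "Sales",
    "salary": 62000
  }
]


Group by: department

Groups:
  HR: 2 people, avg salary = 191000/2 = $95500
  Legal: 3 people, avg salary = 185000/3 ≈ $61666.67
  Sales: 2 people, avg salary = 163000/2 = $81500

Highest average salary: HR ($95500)

HR ($95500)


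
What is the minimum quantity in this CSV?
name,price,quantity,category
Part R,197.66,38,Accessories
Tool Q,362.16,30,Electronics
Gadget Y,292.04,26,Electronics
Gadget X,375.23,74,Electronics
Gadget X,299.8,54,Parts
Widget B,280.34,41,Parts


Computing minimum quantity:
Values: [38, 30, 26, 74, 54, 41]
Min = 26

26


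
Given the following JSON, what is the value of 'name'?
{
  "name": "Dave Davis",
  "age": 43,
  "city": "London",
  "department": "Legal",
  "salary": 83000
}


Looking up field 'name'
Value: Dave Davis

Dave Davis


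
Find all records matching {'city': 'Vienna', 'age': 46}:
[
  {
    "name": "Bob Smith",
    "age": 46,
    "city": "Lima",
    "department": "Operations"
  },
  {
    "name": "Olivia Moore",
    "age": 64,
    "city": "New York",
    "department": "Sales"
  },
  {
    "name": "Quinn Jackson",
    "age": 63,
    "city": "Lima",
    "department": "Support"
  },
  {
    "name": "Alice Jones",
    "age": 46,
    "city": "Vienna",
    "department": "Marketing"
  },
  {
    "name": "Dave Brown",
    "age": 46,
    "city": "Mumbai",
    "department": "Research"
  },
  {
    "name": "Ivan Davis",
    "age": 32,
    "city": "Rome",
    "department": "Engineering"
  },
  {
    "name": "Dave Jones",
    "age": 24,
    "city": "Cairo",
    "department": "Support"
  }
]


Search criteria: {'city': 'Vienna', 'age': 46}

Checking 7 records:
  Bob Smith: {city: Lima, age: 46}
  Olivia Moore: {city: New York, age: 64}
  Quinn Jackson: {city: Lima, age: 63}
  Alice Jones: {city: Vienna, age: 46} <-- MATCH
  Dave Brown: {city: Mumbai, age: 46}
  Ivan Davis: {city: Rome, age: 32}
  Dave Jones: {city: Cairo, age: 24}

Matches: ["Alice Jones"]

["Alice Jones"]


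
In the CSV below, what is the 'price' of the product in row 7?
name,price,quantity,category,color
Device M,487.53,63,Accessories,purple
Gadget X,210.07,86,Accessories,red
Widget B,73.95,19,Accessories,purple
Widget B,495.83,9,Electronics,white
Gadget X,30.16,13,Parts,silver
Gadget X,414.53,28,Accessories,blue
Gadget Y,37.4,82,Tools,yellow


Query: Row 7 ('Gadget Y'), column 'price'
Value: 37.4

37.4


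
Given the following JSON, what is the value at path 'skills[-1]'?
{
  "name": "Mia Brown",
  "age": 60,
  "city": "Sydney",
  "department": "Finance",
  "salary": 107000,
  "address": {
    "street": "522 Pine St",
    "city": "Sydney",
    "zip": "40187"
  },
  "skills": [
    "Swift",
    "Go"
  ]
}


Query: skills[-1]
Path: skills -> last element
Value: Go

Go


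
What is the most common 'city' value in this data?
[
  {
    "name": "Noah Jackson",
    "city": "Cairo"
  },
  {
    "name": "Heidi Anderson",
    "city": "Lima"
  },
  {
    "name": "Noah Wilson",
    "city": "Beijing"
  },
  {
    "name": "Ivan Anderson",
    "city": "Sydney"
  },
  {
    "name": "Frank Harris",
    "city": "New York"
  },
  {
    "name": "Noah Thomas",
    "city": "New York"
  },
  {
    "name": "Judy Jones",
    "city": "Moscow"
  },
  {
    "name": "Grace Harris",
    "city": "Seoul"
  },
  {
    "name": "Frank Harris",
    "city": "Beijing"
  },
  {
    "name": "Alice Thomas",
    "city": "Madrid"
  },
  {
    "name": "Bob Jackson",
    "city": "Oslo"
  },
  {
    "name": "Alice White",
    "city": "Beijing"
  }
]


Counting 'city' values across 12 records:

  Beijing: 3 ###
  New York: 2 ##
  Cairo: 1 #
  Lima: 1 #
  Sydney: 1 #
  Moscow: 1 #
  Seoul: 1 #
  Madrid: 1 #
  Oslo: 1 #

Most common: Beijing (3 times)

Beijing (3 times)


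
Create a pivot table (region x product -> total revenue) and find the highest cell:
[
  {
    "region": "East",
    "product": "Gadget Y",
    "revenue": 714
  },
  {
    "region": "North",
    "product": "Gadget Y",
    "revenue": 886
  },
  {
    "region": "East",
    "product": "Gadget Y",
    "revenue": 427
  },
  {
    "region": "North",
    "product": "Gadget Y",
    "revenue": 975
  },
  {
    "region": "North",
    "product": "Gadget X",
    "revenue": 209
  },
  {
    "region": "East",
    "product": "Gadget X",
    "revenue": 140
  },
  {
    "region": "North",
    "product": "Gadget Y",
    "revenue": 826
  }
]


Pivot: region (rows) x product (columns) -> total revenue

     Gadget X      Gadget Y    
East           140          1141  
North          209          2687  

Highest: North / Gadget Y = $2687

North / Gadget Y = $2687


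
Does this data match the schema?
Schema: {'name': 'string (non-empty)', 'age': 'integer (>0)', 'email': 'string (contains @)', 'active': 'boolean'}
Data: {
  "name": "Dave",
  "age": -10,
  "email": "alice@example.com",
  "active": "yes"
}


Validating each field against schema:
  name: OK (non-empty string)
  age: FAIL (-10 is not > 0)
  email: OK (string with @)
  active: FAIL ("yes" is not a boolean)

Result: INVALID (2 errors: age, active)

INVALID (2 errors: age, active)


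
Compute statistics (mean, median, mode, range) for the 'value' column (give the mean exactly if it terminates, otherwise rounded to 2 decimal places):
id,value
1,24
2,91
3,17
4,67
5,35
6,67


Data: [24, 91, 17, 67, 35, 67]
Count: 6
Sum: 301
Mean: 301/6 ≈ 50.17 (rounded to 2 decimal places)
Sorted: [17, 24, 35, 67, 67, 91]
Median: 51.0
Mode: 67 (2 times)
Range: 91 - 17 = 74
Min: 17, Max: 91

mean≈50.17, median=51.0, mode=67, range=74


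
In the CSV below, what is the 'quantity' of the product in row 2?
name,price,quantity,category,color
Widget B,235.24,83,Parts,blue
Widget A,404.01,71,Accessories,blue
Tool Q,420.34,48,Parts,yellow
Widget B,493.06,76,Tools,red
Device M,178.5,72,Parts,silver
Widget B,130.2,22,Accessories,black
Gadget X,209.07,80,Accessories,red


Query: Row 2 ('Widget A'), column 'quantity'
Value: 71

71


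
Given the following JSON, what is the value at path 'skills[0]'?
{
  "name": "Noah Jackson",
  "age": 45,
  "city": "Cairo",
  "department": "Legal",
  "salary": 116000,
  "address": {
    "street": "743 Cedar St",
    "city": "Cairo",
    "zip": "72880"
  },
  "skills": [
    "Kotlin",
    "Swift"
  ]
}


Query: skills[0]
Path: skills -> first element
Value: Kotlin

Kotlin


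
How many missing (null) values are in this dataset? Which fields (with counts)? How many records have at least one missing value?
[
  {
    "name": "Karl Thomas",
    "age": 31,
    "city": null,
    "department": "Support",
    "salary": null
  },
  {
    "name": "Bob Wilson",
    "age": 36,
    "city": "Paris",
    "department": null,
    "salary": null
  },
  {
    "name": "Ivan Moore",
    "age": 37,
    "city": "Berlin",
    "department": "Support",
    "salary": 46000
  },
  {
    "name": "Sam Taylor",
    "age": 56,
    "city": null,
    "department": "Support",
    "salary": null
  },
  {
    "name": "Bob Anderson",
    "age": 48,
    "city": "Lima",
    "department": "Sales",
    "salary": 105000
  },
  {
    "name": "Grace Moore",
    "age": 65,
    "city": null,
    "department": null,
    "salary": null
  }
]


Checking for missing (null) values in 6 records:

  Karl Thomas: city, salary
  Bob Wilson: department, salary
  Ivan Moore: complete
  Sam Taylor: city, salary
  Bob Anderson: complete
  Grace Moore: city, department, salary

Per field:
  name: 0 missing
  age: 0 missing
  city: 3 missing
  department: 2 missing
  salary: 4 missing

Total missing values: 9
Records with any missing: 4

9 missing values (city: 3, department: 2, salary: 4); 4 incomplete records


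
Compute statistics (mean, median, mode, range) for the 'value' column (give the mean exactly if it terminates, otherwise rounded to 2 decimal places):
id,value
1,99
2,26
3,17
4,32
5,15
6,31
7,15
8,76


Data: [99, 26, 17, 32, 15, 31, 15, 76]
Count: 8
Sum: 311
Mean: 311/8 = 38.875
Sorted: [15, 15, 17, 26, 31, 32, 76, 99]
Median: 28.5
Mode: 15 (2 times)
Range: 99 - 15 = 84
Min: 15, Max: 99

mean=38.875, median=28.5, mode=15, range=84


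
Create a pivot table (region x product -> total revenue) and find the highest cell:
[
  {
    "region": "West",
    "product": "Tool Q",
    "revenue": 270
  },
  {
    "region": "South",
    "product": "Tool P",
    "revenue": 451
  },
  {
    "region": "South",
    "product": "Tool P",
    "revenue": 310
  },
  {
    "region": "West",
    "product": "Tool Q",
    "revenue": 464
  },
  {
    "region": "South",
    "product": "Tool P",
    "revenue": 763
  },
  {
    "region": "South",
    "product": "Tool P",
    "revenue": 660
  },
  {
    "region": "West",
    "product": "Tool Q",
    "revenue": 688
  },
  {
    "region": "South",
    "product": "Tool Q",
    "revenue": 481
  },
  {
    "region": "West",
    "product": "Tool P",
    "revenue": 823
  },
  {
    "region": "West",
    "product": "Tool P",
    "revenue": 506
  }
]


Pivot: region (rows) x product (columns) -> total revenue

     Tool P        Tool Q      
South         2184           481  
West          1329          1422  

Highest: South / Tool P = $2184

South / Tool P = $2184


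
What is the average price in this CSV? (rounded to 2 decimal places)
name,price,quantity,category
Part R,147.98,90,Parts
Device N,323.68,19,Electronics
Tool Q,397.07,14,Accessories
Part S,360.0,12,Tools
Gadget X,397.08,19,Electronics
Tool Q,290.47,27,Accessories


Computing average price:
Values: [147.98, 323.68, 397.07, 360.0, 397.08, 290.47]
Sum = 1916.28
Count = 6
Average = 1916.28/6 = 319.38

319.38


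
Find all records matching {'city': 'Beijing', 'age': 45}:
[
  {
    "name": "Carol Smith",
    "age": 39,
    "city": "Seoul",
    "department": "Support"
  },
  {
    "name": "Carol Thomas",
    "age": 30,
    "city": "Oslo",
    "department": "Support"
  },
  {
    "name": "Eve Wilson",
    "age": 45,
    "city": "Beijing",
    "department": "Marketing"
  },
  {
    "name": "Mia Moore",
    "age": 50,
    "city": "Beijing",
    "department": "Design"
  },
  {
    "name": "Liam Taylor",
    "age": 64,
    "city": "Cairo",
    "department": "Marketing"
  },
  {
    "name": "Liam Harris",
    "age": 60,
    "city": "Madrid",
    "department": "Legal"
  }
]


Search criteria: {'city': 'Beijing', 'age': 45}

Checking 6 records:
  Carol Smith: {city: Seoul, age: 39}
  Carol Thomas: {city: Oslo, age: 30}
  Eve Wilson: {city: Beijing, age: 45} <-- MATCH
  Mia Moore: {city: Beijing, age: 50}
  Liam Taylor: {city: Cairo, age: 64}
  Liam Harris: {city: Madrid, age: 60}

Matches: ["Eve Wilson"]

["Eve Wilson"]


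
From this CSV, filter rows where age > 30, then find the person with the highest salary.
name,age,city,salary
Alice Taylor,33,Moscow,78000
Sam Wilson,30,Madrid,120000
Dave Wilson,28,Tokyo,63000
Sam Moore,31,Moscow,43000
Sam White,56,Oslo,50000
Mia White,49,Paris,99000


Filter: age > 30
Sort by: salary (descending)

Filtered records (4):
  Mia White, age 49, salary $99000
  Alice Taylor, age 33, salary $78000
  Sam White, age 56, salary $50000
  Sam Moore, age 31, salary $43000

Highest salary: Mia White ($99000)

Mia White


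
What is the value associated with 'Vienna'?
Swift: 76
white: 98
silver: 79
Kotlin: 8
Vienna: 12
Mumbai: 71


Looking up key 'Vienna'
Value: 12

12


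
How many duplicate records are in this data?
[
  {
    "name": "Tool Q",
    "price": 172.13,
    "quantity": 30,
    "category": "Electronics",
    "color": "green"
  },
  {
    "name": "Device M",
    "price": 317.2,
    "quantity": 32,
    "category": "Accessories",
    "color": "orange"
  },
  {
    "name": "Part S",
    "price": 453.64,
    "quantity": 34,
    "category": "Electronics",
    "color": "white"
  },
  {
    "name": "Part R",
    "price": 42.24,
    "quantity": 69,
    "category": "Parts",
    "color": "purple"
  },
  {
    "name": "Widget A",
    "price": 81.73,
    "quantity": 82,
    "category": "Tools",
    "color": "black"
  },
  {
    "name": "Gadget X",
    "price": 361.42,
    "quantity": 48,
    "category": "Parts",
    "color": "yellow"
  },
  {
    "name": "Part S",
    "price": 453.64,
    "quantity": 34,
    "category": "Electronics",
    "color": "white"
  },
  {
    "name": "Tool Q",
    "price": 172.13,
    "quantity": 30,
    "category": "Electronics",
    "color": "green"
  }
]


Checking 8 records for duplicates:

  Row 1: Tool Q ($172.13, qty 30)
  Row 2: Device M ($317.2, qty 32)
  Row 3: Part S ($453.64, qty 34)
  Row 4: Part R ($42.24, qty 69)
  Row 5: Widget A ($81.73, qty 82)
  Row 6: Gadget X ($361.42, qty 48)
  Row 7: Part S ($453.64, qty 34) <-- DUPLICATE
  Row 8: Tool Q ($172.13, qty 30) <-- DUPLICATE

Duplicates found: 2
Unique records: 6

2 duplicates, 6 unique


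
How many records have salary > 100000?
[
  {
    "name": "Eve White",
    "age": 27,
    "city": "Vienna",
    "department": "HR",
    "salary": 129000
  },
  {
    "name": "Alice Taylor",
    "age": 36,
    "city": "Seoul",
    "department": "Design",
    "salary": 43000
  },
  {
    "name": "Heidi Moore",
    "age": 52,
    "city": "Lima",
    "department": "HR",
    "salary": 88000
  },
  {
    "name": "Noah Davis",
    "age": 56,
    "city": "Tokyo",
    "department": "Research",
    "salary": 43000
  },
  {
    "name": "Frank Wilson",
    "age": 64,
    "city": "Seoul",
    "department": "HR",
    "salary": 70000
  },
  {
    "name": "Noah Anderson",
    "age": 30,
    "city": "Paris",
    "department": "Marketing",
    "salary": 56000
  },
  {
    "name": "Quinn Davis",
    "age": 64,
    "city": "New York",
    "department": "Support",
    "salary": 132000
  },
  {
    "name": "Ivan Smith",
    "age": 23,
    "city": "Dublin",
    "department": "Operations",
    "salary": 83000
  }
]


Data: 8 records
Condition: salary > 100000

Checking each record:
  Eve White: 129000 MATCH
  Alice Taylor: 43000
  Heidi Moore: 88000
  Noah Davis: 43000
  Frank Wilson: 70000
  Noah Anderson: 56000
  Quinn Davis: 132000 MATCH
  Ivan Smith: 83000

Count: 2

2


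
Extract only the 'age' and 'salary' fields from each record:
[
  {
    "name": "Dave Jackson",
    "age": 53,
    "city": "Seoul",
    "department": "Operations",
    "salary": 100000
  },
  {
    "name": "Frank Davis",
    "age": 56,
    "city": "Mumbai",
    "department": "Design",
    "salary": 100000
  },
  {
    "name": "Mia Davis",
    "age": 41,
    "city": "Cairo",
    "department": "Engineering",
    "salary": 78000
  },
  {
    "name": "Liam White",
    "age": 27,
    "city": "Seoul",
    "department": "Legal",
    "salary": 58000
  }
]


Original: 4 records with fields: name, age, city, department, salary
Keep: ['age', 'salary']
Drop: ['name', 'city', 'department']
Result: 4 records, 2 fields each

[
  {
    "age": 53,
    "salary": 100000
  },
  {
    "age": 56,
    "salary": 100000
  },
  {
    "age": 41,
    "salary": 78000
  },
  {
    "age": 27,
    "salary": 58000
  }
]


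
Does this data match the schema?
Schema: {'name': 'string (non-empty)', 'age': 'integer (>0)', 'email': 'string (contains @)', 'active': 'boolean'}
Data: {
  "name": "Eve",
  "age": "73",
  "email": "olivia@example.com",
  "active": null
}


Validating each field against schema:
  name: OK (non-empty string)
  age: FAIL ("73" is not an integer)
  email: OK (string with @)
  active: FAIL (null is not a boolean)

Result: INVALID (2 errors: age, active)

INVALID (2 errors: age, active)


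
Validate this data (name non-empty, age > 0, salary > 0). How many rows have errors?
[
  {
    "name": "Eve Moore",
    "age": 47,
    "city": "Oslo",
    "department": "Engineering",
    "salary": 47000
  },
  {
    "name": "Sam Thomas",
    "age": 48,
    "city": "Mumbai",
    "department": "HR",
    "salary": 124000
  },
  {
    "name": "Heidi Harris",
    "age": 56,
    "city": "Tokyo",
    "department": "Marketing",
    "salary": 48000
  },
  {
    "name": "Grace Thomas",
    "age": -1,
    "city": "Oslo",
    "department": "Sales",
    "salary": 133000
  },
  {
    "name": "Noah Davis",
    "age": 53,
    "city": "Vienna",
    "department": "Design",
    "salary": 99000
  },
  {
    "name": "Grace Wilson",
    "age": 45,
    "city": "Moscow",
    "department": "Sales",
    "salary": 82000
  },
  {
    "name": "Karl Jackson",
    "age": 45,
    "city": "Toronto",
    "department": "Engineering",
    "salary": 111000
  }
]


Validating 7 records:
Rules: name non-empty, age > 0, salary > 0

  Row 1 (Eve Moore): OK
  Row 2 (Sam Thomas): OK
  Row 3 (Heidi Harris): OK
  Row 4 (Grace Thomas): negative age: -1
  Row 5 (Noah Davis): OK
  Row 6 (Grace Wilson): OK
  Row 7 (Karl Jackson): OK

Total errors: 1

1 errors


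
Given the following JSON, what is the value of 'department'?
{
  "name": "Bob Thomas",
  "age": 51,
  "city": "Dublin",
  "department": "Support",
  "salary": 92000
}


Looking up field 'department'
Value: Support

Support


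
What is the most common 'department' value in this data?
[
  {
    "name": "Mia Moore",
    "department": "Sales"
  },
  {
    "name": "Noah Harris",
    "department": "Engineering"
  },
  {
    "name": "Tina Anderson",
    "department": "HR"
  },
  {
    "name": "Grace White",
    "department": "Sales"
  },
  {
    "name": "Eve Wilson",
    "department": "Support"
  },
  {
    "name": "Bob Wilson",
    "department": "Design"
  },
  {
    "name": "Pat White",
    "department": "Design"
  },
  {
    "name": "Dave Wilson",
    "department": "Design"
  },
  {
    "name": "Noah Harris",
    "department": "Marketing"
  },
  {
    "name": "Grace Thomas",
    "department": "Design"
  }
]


Counting 'department' values across 10 records:

  Design: 4 ####
  Sales: 2 ##
  Engineering: 1 #
  HR: 1 #
  Support: 1 #
  Marketing: 1 #

Most common: Design (4 times)

Design (4 times)


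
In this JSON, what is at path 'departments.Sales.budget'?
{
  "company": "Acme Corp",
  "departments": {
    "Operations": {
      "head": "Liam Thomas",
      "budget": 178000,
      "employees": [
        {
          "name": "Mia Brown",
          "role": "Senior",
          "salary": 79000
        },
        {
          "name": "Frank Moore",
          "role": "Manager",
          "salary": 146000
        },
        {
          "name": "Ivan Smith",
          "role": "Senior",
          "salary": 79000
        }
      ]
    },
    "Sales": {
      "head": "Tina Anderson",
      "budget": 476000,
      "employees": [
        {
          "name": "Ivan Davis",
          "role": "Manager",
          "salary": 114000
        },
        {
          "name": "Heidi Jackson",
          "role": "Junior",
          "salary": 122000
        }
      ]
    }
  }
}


Path: departments.Sales.budget

Navigate:
  -> departments
  -> Sales
  -> budget = 476000

476000


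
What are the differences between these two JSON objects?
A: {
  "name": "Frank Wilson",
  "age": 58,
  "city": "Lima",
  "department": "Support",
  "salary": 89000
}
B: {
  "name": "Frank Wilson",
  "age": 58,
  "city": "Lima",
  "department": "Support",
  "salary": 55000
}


Comparing each field (in key order):
  name: same
  age: same
  city: same
  department: same
  salary: DIFFERENT
Differences:
  salary: 89000 -> 55000

1 field(s) changed

1 change: salary


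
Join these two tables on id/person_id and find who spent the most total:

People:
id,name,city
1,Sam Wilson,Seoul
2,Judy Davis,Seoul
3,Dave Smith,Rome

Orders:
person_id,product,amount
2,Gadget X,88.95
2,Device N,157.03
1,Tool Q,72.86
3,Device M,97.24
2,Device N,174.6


Join on: people.id = orders.person_id

Joined rows:
  Judy Davis (Seoul) bought Gadget X for $88.95
  Judy Davis (Seoul) bought Device N for $157.03
  Sam Wilson (Seoul) bought Tool Q for $72.86
  Dave Smith (Rome) bought Device M for $97.24
  Judy Davis (Seoul) bought Device N for $174.6

Total per person:
  Judy Davis: $420.58
  Dave Smith: $97.24
  Sam Wilson: $72.86

Top spender: Judy Davis ($420.58)

Judy Davis ($420.58)


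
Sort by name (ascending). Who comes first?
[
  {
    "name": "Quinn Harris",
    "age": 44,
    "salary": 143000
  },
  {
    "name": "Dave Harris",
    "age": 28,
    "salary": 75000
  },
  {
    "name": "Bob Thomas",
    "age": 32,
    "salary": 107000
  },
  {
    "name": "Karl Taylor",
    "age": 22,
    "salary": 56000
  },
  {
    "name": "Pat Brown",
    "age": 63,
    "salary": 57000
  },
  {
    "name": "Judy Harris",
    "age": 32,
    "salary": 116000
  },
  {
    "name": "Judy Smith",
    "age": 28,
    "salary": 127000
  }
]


Sort by: name (ascending)

Sorted order:
  1. Bob Thomas (name = Bob Thomas)
  2. Dave Harris (name = Dave Harris)
  3. Judy Harris (name = Judy Harris)
  4. Judy Smith (name = Judy Smith)
  5. Karl Taylor (name = Karl Taylor)
  6. Pat Brown (name = Pat Brown)
  7. Quinn Harris (name = Quinn Harris)

First: Bob Thomas

Bob Thomas


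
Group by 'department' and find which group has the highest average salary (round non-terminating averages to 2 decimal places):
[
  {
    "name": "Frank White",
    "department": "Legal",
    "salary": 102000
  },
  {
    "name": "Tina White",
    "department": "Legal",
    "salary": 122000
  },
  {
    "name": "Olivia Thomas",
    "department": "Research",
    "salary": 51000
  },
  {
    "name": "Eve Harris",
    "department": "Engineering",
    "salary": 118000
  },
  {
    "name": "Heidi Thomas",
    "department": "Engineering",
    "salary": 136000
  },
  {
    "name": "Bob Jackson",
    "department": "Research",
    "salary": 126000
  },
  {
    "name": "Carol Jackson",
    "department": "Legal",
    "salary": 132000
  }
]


Group by: department

Groups:
  Engineering: 2 people, avg salary = 254000/2 = $127000
  Legal: 3 people, avg salary = 356000/3 ≈ $118666.67
  Research: 2 people, avg salary = 177000/2 = $88500

Highest average salary: Engineering ($127000)

Engineering ($127000)


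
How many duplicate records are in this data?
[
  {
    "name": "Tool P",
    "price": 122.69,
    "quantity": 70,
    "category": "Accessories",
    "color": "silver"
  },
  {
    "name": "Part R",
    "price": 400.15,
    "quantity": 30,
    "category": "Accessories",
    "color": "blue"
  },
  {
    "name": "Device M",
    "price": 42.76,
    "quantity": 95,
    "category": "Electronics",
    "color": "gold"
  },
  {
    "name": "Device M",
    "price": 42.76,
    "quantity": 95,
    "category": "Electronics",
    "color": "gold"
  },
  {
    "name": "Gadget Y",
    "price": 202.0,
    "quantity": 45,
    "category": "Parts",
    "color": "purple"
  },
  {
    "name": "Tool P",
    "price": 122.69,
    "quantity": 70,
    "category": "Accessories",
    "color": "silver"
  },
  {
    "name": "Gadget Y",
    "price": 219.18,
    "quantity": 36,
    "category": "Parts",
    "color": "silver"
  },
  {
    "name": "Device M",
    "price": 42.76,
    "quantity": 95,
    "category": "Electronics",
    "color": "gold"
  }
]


Checking 8 records for duplicates:

  Row 1: Tool P ($122.69, qty 70)
  Row 2: Part R ($400.15, qty 30)
  Row 3: Device M ($42.76, qty 95)
  Row 4: Device M ($42.76, qty 95) <-- DUPLICATE
  Row 5: Gadget Y ($202.0, qty 45)
  Row 6: Tool P ($122.69, qty 70) <-- DUPLICATE
  Row 7: Gadget Y ($219.18, qty 36)
  Row 8: Device M ($42.76, qty 95) <-- DUPLICATE

Duplicates found: 3
Unique records: 5

3 duplicates, 5 unique


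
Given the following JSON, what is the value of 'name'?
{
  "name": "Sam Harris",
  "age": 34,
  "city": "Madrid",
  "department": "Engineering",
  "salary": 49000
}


Looking up field 'name'
Value: Sam Harris

Sam Harris


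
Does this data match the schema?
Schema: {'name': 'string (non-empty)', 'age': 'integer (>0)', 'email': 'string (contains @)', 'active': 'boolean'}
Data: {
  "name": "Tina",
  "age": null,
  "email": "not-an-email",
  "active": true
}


Validating each field against schema:
  name: OK (non-empty string)
  age: FAIL (null is not an integer)
  email: FAIL ("not-an-email" does not contain @)
  active: OK (boolean)

Result: INVALID (2 errors: age, email)

INVALID (2 errors: age, email)


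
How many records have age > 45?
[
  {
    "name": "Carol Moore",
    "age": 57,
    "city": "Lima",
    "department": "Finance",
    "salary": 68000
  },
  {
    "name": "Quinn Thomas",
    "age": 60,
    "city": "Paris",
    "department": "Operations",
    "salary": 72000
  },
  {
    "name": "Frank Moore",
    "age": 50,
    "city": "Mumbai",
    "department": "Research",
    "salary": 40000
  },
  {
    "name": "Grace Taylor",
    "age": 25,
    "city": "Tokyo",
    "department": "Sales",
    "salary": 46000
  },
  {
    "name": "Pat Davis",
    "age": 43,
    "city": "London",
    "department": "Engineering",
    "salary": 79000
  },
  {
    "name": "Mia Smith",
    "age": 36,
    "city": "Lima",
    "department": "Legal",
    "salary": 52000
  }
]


Data: 6 records
Condition: age > 45

Checking each record:
  Carol Moore: 57 MATCH
  Quinn Thomas: 60 MATCH
  Frank Moore: 50 MATCH
  Grace Taylor: 25
  Pat Davis: 43
  Mia Smith: 36

Count: 3

3


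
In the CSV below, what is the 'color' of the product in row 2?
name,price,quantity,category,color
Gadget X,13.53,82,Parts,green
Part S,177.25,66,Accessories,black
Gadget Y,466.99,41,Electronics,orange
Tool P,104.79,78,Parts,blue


Query: Row 2 ('Part S'), column 'color'
Value: black

black


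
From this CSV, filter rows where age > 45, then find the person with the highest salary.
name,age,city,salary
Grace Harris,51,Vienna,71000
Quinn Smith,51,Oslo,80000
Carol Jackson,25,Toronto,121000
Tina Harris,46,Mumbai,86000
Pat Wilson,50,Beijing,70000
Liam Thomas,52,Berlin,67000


Filter: age > 45
Sort by: salary (descending)

Filtered records (5):
  Tina Harris, age 46, salary $86000
  Quinn Smith, age 51, salary $80000
  Grace Harris, age 51, salary $71000
  Pat Wilson, age 50, salary $70000
  Liam Thomas, age 52, salary $67000

Highest salary: Tina Harris ($86000)

Tina Harris


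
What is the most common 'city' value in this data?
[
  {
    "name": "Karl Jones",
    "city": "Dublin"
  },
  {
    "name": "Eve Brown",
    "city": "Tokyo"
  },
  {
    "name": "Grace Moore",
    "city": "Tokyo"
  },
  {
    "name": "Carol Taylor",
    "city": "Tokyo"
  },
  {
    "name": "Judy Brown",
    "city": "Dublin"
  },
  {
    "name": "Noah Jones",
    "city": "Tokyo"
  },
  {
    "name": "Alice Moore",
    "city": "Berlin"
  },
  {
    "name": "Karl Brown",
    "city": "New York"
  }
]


Counting 'city' values across 8 records:

  Tokyo: 4 ####
  Dublin: 2 ##
  Berlin: 1 #
  New York: 1 #

Most common: Tokyo (4 times)

Tokyo (4 times)


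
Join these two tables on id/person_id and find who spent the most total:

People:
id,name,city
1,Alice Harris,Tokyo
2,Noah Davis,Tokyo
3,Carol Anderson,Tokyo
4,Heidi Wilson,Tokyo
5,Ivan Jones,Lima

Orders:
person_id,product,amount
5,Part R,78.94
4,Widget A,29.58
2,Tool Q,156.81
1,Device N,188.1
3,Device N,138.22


Join on: people.id = orders.person_id

Joined rows:
  Ivan Jones (Lima) bought Part R for $78.94
  Heidi Wilson (Tokyo) bought Widget A for $29.58
  Noah Davis (Tokyo) bought Tool Q for $156.81
  Alice Harris (Tokyo) bought Device N for $188.1
  Carol Anderson (Tokyo) bought Device N for $138.22

Total per person:
  Alice Harris: $188.10
  Noah Davis: $156.81
  Carol Anderson: $138.22
  Ivan Jones: $78.94
  Heidi Wilson: $29.58

Top spender: Alice Harris ($188.10)

Alice Harris ($188.10)


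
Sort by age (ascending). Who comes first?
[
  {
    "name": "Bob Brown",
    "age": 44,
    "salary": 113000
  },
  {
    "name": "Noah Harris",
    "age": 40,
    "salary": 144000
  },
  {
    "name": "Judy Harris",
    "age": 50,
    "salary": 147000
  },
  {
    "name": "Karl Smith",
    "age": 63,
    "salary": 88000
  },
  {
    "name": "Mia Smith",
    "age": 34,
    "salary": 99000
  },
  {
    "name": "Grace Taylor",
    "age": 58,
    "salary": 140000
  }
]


Sort by: age (ascending)

Sorted order:
  1. Mia Smith (age = 34)
  2. Noah Harris (age = 40)
  3. Bob Brown (age = 44)
  4. Judy Harris (age = 50)
  5. Grace Taylor (age = 58)
  6. Karl Smith (age = 63)

First: Mia Smith

Mia Smith


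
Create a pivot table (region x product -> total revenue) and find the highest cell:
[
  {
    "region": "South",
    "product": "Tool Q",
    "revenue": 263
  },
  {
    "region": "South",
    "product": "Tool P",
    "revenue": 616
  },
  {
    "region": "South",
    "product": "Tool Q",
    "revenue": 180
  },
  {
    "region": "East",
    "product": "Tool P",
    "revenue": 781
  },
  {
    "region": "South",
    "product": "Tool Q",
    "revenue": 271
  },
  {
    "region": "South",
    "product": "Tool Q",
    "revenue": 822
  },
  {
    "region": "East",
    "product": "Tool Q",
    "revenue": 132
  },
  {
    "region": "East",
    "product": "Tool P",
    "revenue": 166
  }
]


Pivot: region (rows) x product (columns) -> total revenue

     Tool P        Tool Q      
East           947           132  
South          616          1536  

Highest: South / Tool Q = $1536

South / Tool Q = $1536


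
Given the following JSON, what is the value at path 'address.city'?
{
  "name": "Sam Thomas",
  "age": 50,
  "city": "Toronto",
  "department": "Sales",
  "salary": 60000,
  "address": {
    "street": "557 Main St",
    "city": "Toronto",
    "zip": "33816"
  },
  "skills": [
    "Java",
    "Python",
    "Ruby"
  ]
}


Query: address.city
Path: address -> city
Value: Toronto

Toronto


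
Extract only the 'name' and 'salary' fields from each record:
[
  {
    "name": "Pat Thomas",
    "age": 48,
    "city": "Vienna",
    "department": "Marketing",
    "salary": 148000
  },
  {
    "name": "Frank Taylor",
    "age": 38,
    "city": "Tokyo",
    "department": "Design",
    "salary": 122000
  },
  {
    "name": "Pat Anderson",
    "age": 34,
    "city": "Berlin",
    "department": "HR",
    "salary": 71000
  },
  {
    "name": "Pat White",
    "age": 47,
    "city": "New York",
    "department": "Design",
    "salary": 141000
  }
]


Original: 4 records with fields: name, age, city, department, salary
Keep: ['name', 'salary']
Drop: ['age', 'city', 'department']
Result: 4 records, 2 fields each

[
  {
    "name": "Pat Thomas",
    "salary": 148000
  },
  {
    "name": "Frank Taylor",
    "salary": 122000
  },
  {
    "name": "Pat Anderson",
    "salary": 71000
  },
  {
    "name": "Pat White",
    "salary": 141000
  }
]
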